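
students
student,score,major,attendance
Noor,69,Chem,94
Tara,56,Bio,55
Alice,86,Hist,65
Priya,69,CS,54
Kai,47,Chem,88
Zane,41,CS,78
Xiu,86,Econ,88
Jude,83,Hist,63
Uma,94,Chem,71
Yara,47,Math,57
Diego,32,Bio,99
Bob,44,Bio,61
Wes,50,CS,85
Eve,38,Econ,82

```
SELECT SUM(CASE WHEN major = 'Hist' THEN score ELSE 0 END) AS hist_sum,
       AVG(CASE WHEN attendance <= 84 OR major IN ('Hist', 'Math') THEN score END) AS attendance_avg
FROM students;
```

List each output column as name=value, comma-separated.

hist_sum=169, attendance_avg=62

[hist_sum: major = 'Hist']
student=Noor: ✗
student=Tara: ✗
student=Alice: ✓ → 86
student=Priya: ✗
student=Kai: ✗
student=Zane: ✗
student=Xiu: ✗
student=Jude: ✓ → 83
student=Uma: ✗
student=Yara: ✗
student=Diego: ✗
student=Bob: ✗
student=Wes: ✗
student=Eve: ✗
hist_sum = 86 + 83 = 169
—
[attendance_avg: attendance <= 84 OR major IN ('Hist', 'Math')]
student=Noor: ✗
student=Tara: ✓ → 56
student=Alice: ✓ → 86
student=Priya: ✓ → 69
student=Kai: ✗
student=Zane: ✓ → 41
student=Xiu: ✗
student=Jude: ✓ → 83
student=Uma: ✓ → 94
student=Yara: ✓ → 47
student=Diego: ✗
student=Bob: ✓ → 44
student=Wes: ✗
student=Eve: ✓ → 38
attendance_avg = (56 + 86 + 69 + 41 + 83 + 94 + 47 + 44 + 38) / 9 = 62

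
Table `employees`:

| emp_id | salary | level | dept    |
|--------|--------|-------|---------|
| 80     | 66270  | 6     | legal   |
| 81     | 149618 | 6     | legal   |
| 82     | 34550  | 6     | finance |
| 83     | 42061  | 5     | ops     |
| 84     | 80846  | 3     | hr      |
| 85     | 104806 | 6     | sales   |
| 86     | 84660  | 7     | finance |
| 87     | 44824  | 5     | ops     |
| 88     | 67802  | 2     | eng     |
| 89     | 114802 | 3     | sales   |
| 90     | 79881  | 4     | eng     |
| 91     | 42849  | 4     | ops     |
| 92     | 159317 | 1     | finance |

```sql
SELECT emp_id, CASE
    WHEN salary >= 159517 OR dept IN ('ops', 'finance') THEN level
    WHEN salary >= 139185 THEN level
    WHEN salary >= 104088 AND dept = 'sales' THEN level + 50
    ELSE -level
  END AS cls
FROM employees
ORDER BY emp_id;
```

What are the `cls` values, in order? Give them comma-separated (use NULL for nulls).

emp_id=80: ELSE → -6
emp_id=81: salary >= 139185 → 6
emp_id=82: salary >= 159517 OR dept IN ('ops', 'finance') → 6
emp_id=83: salary >= 159517 OR dept IN ('ops', 'finance') → 5
emp_id=84: ELSE → -3
emp_id=85: salary >= 104088 AND dept = 'sales' → 56
emp_id=86: salary >= 159517 OR dept IN ('ops', 'finance') → 7
emp_id=87: salary >= 159517 OR dept IN ('ops', 'finance') → 5
emp_id=88: ELSE → -2
emp_id=89: salary >= 104088 AND dept = 'sales' → 53
emp_id=90: ELSE → -4
emp_id=91: salary >= 159517 OR dept IN ('ops', 'finance') → 4
emp_id=92: salary >= 159517 OR dept IN ('ops', 'finance') → 1

-6, 6, 6, 5, -3, 56, 7, 5, -2, 53, -4, 4, 1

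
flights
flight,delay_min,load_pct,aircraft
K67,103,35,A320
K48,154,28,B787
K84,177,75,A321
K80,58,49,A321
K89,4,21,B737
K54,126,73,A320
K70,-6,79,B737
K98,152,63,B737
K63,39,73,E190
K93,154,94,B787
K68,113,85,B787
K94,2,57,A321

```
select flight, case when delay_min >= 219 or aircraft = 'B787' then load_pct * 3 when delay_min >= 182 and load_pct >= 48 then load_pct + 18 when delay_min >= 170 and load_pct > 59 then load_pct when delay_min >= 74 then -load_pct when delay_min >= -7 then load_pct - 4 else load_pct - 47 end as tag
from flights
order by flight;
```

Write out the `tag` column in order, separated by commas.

84, -73, 69, -35, 255, 75, 45, 75, 17, 282, 53, -63

flight=K48: delay_min >= 219 or aircraft = 'B787' → 84
flight=K54: delay_min >= 74 → -73
flight=K63: delay_min >= -7 → 69
flight=K67: delay_min >= 74 → -35
flight=K68: delay_min >= 219 or aircraft = 'B787' → 255
flight=K70: delay_min >= -7 → 75
flight=K80: delay_min >= -7 → 45
flight=K84: delay_min >= 170 and load_pct > 59 → 75
flight=K89: delay_min >= -7 → 17
flight=K93: delay_min >= 219 or aircraft = 'B787' → 282
flight=K94: delay_min >= -7 → 53
flight=K98: delay_min >= 74 → -63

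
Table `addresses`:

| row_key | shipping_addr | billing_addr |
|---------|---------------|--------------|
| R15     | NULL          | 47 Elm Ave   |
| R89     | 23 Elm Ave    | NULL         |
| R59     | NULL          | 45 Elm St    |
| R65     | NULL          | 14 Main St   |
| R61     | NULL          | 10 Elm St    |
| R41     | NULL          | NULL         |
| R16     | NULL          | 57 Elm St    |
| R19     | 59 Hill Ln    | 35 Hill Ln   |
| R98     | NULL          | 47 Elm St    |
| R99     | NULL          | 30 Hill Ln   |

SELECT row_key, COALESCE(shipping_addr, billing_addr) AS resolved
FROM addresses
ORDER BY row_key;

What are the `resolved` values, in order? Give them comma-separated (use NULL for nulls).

row_key=R15: shipping_addr=NULL, billing_addr=47 Elm Ave → 47 Elm Ave
row_key=R16: shipping_addr=NULL, billing_addr=57 Elm St → 57 Elm St
row_key=R19: shipping_addr=59 Hill Ln → 59 Hill Ln
row_key=R41: shipping_addr=NULL, billing_addr=NULL (all NULL) → NULL
row_key=R59: shipping_addr=NULL, billing_addr=45 Elm St → 45 Elm St
row_key=R61: shipping_addr=NULL, billing_addr=10 Elm St → 10 Elm St
row_key=R65: shipping_addr=NULL, billing_addr=14 Main St → 14 Main St
row_key=R89: shipping_addr=23 Elm Ave → 23 Elm Ave
row_key=R98: shipping_addr=NULL, billing_addr=47 Elm St → 47 Elm St
row_key=R99: shipping_addr=NULL, billing_addr=30 Hill Ln → 30 Hill Ln

47 Elm Ave, 57 Elm St, 59 Hill Ln, NULL, 45 Elm St, 10 Elm St, 14 Main St, 23 Elm Ave, 47 Elm St, 30 Hill Ln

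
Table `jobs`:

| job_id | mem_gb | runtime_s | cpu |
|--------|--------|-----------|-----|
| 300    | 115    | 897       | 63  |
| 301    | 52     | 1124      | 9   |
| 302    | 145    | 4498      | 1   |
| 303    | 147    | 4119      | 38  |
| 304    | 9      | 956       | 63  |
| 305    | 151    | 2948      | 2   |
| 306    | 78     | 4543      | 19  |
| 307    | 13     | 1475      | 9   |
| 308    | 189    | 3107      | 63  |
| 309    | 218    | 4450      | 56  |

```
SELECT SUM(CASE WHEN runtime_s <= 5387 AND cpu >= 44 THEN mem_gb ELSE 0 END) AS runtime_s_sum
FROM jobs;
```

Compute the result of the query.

job_id=300: ✓ → 115
job_id=301: ✗
job_id=302: ✗
job_id=303: ✗
job_id=304: ✓ → 9
job_id=305: ✗
job_id=306: ✗
job_id=307: ✗
job_id=308: ✓ → 189
job_id=309: ✓ → 218
runtime_s_sum = 115 + 9 + 189 + 218 = 531

531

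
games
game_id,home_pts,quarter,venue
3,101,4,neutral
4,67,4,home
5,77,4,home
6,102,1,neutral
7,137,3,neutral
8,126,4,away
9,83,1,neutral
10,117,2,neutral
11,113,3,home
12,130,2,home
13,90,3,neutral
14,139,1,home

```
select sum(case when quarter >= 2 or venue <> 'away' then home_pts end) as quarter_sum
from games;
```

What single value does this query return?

1282

game_id=3: ✓ → 101
game_id=4: ✓ → 67
game_id=5: ✓ → 77
game_id=6: ✓ → 102
game_id=7: ✓ → 137
game_id=8: ✓ → 126
game_id=9: ✓ → 83
game_id=10: ✓ → 117
game_id=11: ✓ → 113
game_id=12: ✓ → 130
game_id=13: ✓ → 90
game_id=14: ✓ → 139
quarter_sum = 101 + 67 + 77 + 102 + 137 + 126 + 83 + 117 + 113 + 130 + 90 + 139 = 1282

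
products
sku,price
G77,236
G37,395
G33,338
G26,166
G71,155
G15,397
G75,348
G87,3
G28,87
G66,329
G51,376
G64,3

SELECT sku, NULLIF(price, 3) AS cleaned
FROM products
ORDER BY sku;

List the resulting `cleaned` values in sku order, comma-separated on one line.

sku=G15: price=397 vs 3: differ → 397
sku=G26: price=166 vs 3: differ → 166
sku=G28: price=87 vs 3: differ → 87
sku=G33: price=338 vs 3: differ → 338
sku=G37: price=395 vs 3: differ → 395
sku=G51: price=376 vs 3: differ → 376
sku=G64: price=3 vs 3: equal → NULL
sku=G66: price=329 vs 3: differ → 329
sku=G71: price=155 vs 3: differ → 155
sku=G75: price=348 vs 3: differ → 348
sku=G77: price=236 vs 3: differ → 236
sku=G87: price=3 vs 3: equal → NULL

397, 166, 87, 338, 395, 376, NULL, 329, 155, 348, 236, NULL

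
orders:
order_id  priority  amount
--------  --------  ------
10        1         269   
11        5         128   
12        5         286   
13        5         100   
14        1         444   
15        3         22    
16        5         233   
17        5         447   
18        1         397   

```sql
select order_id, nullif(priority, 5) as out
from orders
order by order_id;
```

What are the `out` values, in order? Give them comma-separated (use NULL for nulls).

order_id=10: priority=1 vs 5: differ → 1
order_id=11: priority=5 vs 5: equal → NULL
order_id=12: priority=5 vs 5: equal → NULL
order_id=13: priority=5 vs 5: equal → NULL
order_id=14: priority=1 vs 5: differ → 1
order_id=15: priority=3 vs 5: differ → 3
order_id=16: priority=5 vs 5: equal → NULL
order_id=17: priority=5 vs 5: equal → NULL
order_id=18: priority=1 vs 5: differ → 1

1, NULL, NULL, NULL, 1, 3, NULL, NULL, 1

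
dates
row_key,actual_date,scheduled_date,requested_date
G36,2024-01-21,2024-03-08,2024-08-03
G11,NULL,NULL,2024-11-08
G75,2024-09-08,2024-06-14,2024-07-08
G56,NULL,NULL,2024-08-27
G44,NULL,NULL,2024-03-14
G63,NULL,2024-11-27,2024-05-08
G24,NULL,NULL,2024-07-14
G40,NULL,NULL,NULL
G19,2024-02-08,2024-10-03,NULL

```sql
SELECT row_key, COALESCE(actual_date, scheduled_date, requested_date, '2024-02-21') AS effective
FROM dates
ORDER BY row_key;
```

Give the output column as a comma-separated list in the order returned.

2024-11-08, 2024-02-08, 2024-07-14, 2024-01-21, 2024-02-21, 2024-03-14, 2024-08-27, 2024-11-27, 2024-09-08

row_key=G11: actual_date=NULL, scheduled_date=NULL, requested_date=2024-11-08 → 2024-11-08
row_key=G19: actual_date=2024-02-08 → 2024-02-08
row_key=G24: actual_date=NULL, scheduled_date=NULL, requested_date=2024-07-14 → 2024-07-14
row_key=G36: actual_date=2024-01-21 → 2024-01-21
row_key=G40: actual_date=NULL, scheduled_date=NULL, requested_date=NULL, → literal 2024-02-21 → 2024-02-21
row_key=G44: actual_date=NULL, scheduled_date=NULL, requested_date=2024-03-14 → 2024-03-14
row_key=G56: actual_date=NULL, scheduled_date=NULL, requested_date=2024-08-27 → 2024-08-27
row_key=G63: actual_date=NULL, scheduled_date=2024-11-27 → 2024-11-27
row_key=G75: actual_date=2024-09-08 → 2024-09-08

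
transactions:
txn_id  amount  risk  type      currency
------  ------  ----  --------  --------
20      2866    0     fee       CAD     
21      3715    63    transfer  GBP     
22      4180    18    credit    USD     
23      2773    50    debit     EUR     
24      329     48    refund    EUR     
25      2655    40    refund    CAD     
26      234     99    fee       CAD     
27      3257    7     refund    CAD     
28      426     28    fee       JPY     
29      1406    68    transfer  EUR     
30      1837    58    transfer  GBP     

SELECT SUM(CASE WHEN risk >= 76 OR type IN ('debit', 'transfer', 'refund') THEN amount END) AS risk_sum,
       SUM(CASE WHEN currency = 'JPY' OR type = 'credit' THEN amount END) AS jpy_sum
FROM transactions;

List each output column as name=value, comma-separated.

[risk_sum: risk >= 76 OR type IN ('debit', 'transfer', 'refund')]
txn_id=20: ✗
txn_id=21: ✓ → 3715
txn_id=22: ✗
txn_id=23: ✓ → 2773
txn_id=24: ✓ → 329
txn_id=25: ✓ → 2655
txn_id=26: ✓ → 234
txn_id=27: ✓ → 3257
txn_id=28: ✗
txn_id=29: ✓ → 1406
txn_id=30: ✓ → 1837
risk_sum = 3715 + 2773 + 329 + 2655 + 234 + 3257 + 1406 + 1837 = 16206
—
[jpy_sum: currency = 'JPY' OR type = 'credit']
txn_id=20: ✗
txn_id=21: ✗
txn_id=22: ✓ → 4180
txn_id=23: ✗
txn_id=24: ✗
txn_id=25: ✗
txn_id=26: ✗
txn_id=27: ✗
txn_id=28: ✓ → 426
txn_id=29: ✗
txn_id=30: ✗
jpy_sum = 4180 + 426 = 4606

risk_sum=16206, jpy_sum=4606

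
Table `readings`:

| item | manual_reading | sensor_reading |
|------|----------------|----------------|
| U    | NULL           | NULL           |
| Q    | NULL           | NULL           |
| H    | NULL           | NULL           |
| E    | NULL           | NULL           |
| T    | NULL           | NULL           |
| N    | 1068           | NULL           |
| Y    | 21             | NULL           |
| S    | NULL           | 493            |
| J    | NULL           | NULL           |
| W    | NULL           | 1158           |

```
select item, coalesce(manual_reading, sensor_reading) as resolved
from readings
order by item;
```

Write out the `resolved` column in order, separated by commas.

NULL, NULL, NULL, 1068, NULL, 493, NULL, NULL, 1158, 21

item=E: manual_reading=NULL, sensor_reading=NULL (all NULL) → NULL
item=H: manual_reading=NULL, sensor_reading=NULL (all NULL) → NULL
item=J: manual_reading=NULL, sensor_reading=NULL (all NULL) → NULL
item=N: manual_reading=1068 → 1068
item=Q: manual_reading=NULL, sensor_reading=NULL (all NULL) → NULL
item=S: manual_reading=NULL, sensor_reading=493 → 493
item=T: manual_reading=NULL, sensor_reading=NULL (all NULL) → NULL
item=U: manual_reading=NULL, sensor_reading=NULL (all NULL) → NULL
item=W: manual_reading=NULL, sensor_reading=1158 → 1158
item=Y: manual_reading=21 → 21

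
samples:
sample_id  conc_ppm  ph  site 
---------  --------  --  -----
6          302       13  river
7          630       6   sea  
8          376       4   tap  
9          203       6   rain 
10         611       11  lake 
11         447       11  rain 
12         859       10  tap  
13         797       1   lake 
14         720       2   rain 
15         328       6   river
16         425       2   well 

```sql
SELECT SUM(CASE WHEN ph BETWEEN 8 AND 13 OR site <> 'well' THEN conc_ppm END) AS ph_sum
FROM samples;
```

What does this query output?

5273

sample_id=6: ✓ → 302
sample_id=7: ✓ → 630
sample_id=8: ✓ → 376
sample_id=9: ✓ → 203
sample_id=10: ✓ → 611
sample_id=11: ✓ → 447
sample_id=12: ✓ → 859
sample_id=13: ✓ → 797
sample_id=14: ✓ → 720
sample_id=15: ✓ → 328
sample_id=16: ✗
ph_sum = 302 + 630 + 376 + 203 + 611 + 447 + 859 + 797 + 720 + 328 = 5273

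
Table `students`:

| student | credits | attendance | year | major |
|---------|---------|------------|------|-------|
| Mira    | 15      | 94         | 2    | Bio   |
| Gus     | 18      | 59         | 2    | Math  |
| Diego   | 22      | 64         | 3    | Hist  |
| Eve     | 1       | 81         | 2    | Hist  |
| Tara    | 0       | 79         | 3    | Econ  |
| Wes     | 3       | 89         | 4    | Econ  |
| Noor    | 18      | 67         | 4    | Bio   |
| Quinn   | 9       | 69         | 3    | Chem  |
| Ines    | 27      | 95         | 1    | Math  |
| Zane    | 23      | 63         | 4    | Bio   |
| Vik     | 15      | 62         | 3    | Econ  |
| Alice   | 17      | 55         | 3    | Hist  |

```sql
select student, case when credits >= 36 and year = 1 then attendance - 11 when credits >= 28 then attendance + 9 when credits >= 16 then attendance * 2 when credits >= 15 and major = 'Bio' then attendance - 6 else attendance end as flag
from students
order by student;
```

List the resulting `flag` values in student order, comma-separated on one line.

110, 128, 81, 118, 190, 88, 134, 69, 79, 62, 89, 126

student=Alice: credits >= 16 → 110
student=Diego: credits >= 16 → 128
student=Eve: ELSE → 81
student=Gus: credits >= 16 → 118
student=Ines: credits >= 16 → 190
student=Mira: credits >= 15 and major = 'Bio' → 88
student=Noor: credits >= 16 → 134
student=Quinn: ELSE → 69
student=Tara: ELSE → 79
student=Vik: ELSE → 62
student=Wes: ELSE → 89
student=Zane: credits >= 16 → 126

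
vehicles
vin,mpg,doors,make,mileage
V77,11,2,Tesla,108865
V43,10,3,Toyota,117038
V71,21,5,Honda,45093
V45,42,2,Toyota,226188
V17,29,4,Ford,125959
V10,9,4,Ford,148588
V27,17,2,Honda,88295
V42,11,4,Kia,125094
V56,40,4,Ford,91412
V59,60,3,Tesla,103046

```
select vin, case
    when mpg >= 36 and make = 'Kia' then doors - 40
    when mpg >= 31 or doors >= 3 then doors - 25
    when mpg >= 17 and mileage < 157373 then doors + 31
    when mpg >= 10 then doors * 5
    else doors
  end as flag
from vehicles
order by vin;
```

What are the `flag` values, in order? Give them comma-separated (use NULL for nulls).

vin=V10: mpg >= 31 or doors >= 3 → -21
vin=V17: mpg >= 31 or doors >= 3 → -21
vin=V27: mpg >= 17 and mileage < 157373 → 33
vin=V42: mpg >= 31 or doors >= 3 → -21
vin=V43: mpg >= 31 or doors >= 3 → -22
vin=V45: mpg >= 31 or doors >= 3 → -23
vin=V56: mpg >= 31 or doors >= 3 → -21
vin=V59: mpg >= 31 or doors >= 3 → -22
vin=V71: mpg >= 31 or doors >= 3 → -20
vin=V77: mpg >= 10 → 10

-21, -21, 33, -21, -22, -23, -21, -22, -20, 10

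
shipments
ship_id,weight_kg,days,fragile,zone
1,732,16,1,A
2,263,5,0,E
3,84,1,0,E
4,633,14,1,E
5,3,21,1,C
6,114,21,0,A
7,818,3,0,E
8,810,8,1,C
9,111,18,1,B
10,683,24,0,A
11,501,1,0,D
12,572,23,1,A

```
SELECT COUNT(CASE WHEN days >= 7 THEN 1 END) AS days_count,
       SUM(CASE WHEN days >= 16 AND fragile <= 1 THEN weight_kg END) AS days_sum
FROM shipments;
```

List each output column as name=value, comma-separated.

days_count=8, days_sum=2215

[days_count: days >= 7]
ship_id=1: ✓ → 1
ship_id=2: ✗
ship_id=3: ✗
ship_id=4: ✓ → 1
ship_id=5: ✓ → 1
ship_id=6: ✓ → 1
ship_id=7: ✗
ship_id=8: ✓ → 1
ship_id=9: ✓ → 1
ship_id=10: ✓ → 1
ship_id=11: ✗
ship_id=12: ✓ → 1
days_count = COUNT(1, 1, 1, 1, 1, 1, 1, 1) = 8
—
[days_sum: days >= 16 AND fragile <= 1]
ship_id=1: ✓ → 732
ship_id=2: ✗
ship_id=3: ✗
ship_id=4: ✗
ship_id=5: ✓ → 3
ship_id=6: ✓ → 114
ship_id=7: ✗
ship_id=8: ✗
ship_id=9: ✓ → 111
ship_id=10: ✓ → 683
ship_id=11: ✗
ship_id=12: ✓ → 572
days_sum = 732 + 3 + 114 + 111 + 683 + 572 = 2215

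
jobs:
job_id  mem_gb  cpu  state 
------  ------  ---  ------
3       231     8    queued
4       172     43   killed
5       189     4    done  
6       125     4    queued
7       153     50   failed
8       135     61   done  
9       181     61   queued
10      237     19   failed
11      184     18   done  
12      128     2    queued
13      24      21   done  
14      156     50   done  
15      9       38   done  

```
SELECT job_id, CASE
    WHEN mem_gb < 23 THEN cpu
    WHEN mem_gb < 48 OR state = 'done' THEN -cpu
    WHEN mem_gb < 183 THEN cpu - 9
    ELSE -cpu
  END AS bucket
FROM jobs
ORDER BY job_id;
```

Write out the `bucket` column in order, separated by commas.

job_id=3: ELSE → -8
job_id=4: mem_gb < 183 → 34
job_id=5: mem_gb < 48 OR state = 'done' → -4
job_id=6: mem_gb < 183 → -5
job_id=7: mem_gb < 183 → 41
job_id=8: mem_gb < 48 OR state = 'done' → -61
job_id=9: mem_gb < 183 → 52
job_id=10: ELSE → -19
job_id=11: mem_gb < 48 OR state = 'done' → -18
job_id=12: mem_gb < 183 → -7
job_id=13: mem_gb < 48 OR state = 'done' → -21
job_id=14: mem_gb < 48 OR state = 'done' → -50
job_id=15: mem_gb < 23 → 38

-8, 34, -4, -5, 41, -61, 52, -19, -18, -7, -21, -50, 38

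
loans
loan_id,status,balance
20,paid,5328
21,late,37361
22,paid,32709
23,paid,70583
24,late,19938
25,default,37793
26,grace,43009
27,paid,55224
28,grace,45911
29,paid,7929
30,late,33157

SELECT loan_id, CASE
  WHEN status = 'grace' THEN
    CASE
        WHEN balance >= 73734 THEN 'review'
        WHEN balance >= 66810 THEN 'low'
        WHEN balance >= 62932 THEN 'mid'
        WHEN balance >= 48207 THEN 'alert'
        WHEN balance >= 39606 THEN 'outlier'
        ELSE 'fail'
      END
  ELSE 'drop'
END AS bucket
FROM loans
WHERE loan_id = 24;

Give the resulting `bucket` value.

loan_id = 24: status=late, balance=19938.
status='late' → outer ELSE → drop

drop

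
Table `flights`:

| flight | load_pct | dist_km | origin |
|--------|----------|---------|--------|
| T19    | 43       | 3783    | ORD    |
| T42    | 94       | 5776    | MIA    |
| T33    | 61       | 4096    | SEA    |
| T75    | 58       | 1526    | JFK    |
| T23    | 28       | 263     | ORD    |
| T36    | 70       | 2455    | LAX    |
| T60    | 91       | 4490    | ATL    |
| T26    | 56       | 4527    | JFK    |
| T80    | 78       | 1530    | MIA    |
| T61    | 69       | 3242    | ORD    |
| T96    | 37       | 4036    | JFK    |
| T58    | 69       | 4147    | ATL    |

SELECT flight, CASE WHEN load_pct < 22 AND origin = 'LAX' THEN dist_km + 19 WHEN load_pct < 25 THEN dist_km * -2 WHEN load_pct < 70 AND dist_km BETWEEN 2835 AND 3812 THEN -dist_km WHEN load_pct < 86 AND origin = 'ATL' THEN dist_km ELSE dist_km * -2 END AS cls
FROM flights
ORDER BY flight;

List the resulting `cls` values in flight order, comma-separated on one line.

-3783, -526, -9054, -8192, -4910, -11552, 4147, -8980, -3242, -3052, -3060, -8072

flight=T19: load_pct < 70 AND dist_km BETWEEN 2835 AND 3812 → -3783
flight=T23: ELSE → -526
flight=T26: ELSE → -9054
flight=T33: ELSE → -8192
flight=T36: ELSE → -4910
flight=T42: ELSE → -11552
flight=T58: load_pct < 86 AND origin = 'ATL' → 4147
flight=T60: ELSE → -8980
flight=T61: load_pct < 70 AND dist_km BETWEEN 2835 AND 3812 → -3242
flight=T75: ELSE → -3052
flight=T80: ELSE → -3060
flight=T96: ELSE → -8072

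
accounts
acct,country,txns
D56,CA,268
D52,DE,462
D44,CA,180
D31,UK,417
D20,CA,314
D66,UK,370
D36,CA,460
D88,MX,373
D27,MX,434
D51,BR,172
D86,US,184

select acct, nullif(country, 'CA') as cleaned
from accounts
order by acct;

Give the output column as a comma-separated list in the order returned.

acct=D20: country=CA vs CA: equal → NULL
acct=D27: country=MX vs CA: differ → MX
acct=D31: country=UK vs CA: differ → UK
acct=D36: country=CA vs CA: equal → NULL
acct=D44: country=CA vs CA: equal → NULL
acct=D51: country=BR vs CA: differ → BR
acct=D52: country=DE vs CA: differ → DE
acct=D56: country=CA vs CA: equal → NULL
acct=D66: country=UK vs CA: differ → UK
acct=D86: country=US vs CA: differ → US
acct=D88: country=MX vs CA: differ → MX

NULL, MX, UK, NULL, NULL, BR, DE, NULL, UK, US, MX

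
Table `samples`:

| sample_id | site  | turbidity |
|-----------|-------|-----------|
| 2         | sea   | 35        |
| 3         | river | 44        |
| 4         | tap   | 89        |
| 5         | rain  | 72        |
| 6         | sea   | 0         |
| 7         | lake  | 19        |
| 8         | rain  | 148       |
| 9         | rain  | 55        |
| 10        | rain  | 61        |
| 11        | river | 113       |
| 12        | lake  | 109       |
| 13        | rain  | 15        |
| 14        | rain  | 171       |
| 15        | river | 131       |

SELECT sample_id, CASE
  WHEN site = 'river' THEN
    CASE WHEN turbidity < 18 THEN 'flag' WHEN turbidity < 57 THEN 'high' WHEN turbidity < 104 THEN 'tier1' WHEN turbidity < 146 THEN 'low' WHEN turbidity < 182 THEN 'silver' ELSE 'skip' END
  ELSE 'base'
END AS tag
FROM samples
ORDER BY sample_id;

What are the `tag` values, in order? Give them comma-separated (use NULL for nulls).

base, high, base, base, base, base, base, base, base, low, base, base, base, low

sample_id=2: site='sea' → outer ELSE → base
sample_id=3: site='river' → inner[turbidity < 57] → high
sample_id=4: site='tap' → outer ELSE → base
sample_id=5: site='rain' → outer ELSE → base
sample_id=6: site='sea' → outer ELSE → base
sample_id=7: site='lake' → outer ELSE → base
sample_id=8: site='rain' → outer ELSE → base
sample_id=9: site='rain' → outer ELSE → base
sample_id=10: site='rain' → outer ELSE → base
sample_id=11: site='river' → inner[turbidity < 146] → low
sample_id=12: site='lake' → outer ELSE → base
sample_id=13: site='rain' → outer ELSE → base
sample_id=14: site='rain' → outer ELSE → base
sample_id=15: site='river' → inner[turbidity < 146] → low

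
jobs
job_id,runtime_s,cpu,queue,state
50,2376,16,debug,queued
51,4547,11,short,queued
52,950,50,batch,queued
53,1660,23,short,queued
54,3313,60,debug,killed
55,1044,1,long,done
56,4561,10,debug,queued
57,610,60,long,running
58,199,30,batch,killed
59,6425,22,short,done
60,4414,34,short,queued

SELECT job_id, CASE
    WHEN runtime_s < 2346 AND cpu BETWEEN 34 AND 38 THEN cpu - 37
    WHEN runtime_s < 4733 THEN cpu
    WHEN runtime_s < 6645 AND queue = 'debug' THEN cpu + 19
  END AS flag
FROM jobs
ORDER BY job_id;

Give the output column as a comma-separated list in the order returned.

job_id=50: runtime_s < 4733 → 16
job_id=51: runtime_s < 4733 → 11
job_id=52: runtime_s < 4733 → 50
job_id=53: runtime_s < 4733 → 23
job_id=54: runtime_s < 4733 → 60
job_id=55: runtime_s < 4733 → 1
job_id=56: runtime_s < 4733 → 10
job_id=57: runtime_s < 4733 → 60
job_id=58: runtime_s < 4733 → 30
job_id=59: (no match → NULL) → NULL
job_id=60: runtime_s < 4733 → 34

16, 11, 50, 23, 60, 1, 10, 60, 30, NULL, 34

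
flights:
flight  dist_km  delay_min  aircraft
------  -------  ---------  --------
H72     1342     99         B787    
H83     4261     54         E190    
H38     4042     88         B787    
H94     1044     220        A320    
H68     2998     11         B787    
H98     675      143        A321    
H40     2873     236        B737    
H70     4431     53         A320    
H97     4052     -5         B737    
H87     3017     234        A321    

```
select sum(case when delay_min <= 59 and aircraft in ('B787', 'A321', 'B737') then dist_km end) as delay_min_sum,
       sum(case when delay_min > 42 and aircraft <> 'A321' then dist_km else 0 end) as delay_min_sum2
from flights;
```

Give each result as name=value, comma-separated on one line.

[delay_min_sum: delay_min <= 59 and aircraft in ('B787', 'A321', 'B737')]
flight=H72: ✗
flight=H83: ✗
flight=H38: ✗
flight=H94: ✗
flight=H68: ✓ → 2998
flight=H98: ✗
flight=H40: ✗
flight=H70: ✗
flight=H97: ✓ → 4052
flight=H87: ✗
delay_min_sum = 2998 + 4052 = 7050
—
[delay_min_sum2: delay_min > 42 and aircraft <> 'A321']
flight=H72: ✓ → 1342
flight=H83: ✓ → 4261
flight=H38: ✓ → 4042
flight=H94: ✓ → 1044
flight=H68: ✗
flight=H98: ✗
flight=H40: ✓ → 2873
flight=H70: ✓ → 4431
flight=H97: ✗
flight=H87: ✗
delay_min_sum2 = 1342 + 4261 + 4042 + 1044 + 2873 + 4431 = 17993

delay_min_sum=7050, delay_min_sum2=17993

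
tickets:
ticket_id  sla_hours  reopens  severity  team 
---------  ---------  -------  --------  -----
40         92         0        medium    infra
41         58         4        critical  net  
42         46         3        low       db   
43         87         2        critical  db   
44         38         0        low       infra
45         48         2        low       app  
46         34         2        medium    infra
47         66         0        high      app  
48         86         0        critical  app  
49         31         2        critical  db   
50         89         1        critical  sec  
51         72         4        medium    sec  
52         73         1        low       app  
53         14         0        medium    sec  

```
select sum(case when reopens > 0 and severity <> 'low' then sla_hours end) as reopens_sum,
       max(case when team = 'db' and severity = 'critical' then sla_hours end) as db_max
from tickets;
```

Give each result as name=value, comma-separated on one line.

[reopens_sum: reopens > 0 and severity <> 'low']
ticket_id=40: ✗
ticket_id=41: ✓ → 58
ticket_id=42: ✗
ticket_id=43: ✓ → 87
ticket_id=44: ✗
ticket_id=45: ✗
ticket_id=46: ✓ → 34
ticket_id=47: ✗
ticket_id=48: ✗
ticket_id=49: ✓ → 31
ticket_id=50: ✓ → 89
ticket_id=51: ✓ → 72
ticket_id=52: ✗
ticket_id=53: ✗
reopens_sum = 58 + 87 + 34 + 31 + 89 + 72 = 371
—
[db_max: team = 'db' and severity = 'critical']
ticket_id=40: ✗
ticket_id=41: ✗
ticket_id=42: ✗
ticket_id=43: ✓ → 87
ticket_id=44: ✗
ticket_id=45: ✗
ticket_id=46: ✗
ticket_id=47: ✗
ticket_id=48: ✗
ticket_id=49: ✓ → 31
ticket_id=50: ✗
ticket_id=51: ✗
ticket_id=52: ✗
ticket_id=53: ✗
db_max = MAX(87, 31) = 87

reopens_sum=371, db_max=87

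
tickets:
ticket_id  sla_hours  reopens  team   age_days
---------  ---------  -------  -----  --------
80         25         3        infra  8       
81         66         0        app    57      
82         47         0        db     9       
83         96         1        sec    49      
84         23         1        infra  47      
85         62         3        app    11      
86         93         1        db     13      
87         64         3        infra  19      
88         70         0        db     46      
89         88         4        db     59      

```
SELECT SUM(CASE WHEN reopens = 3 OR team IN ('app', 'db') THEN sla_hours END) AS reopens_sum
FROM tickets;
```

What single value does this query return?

515

ticket_id=80: ✓ → 25
ticket_id=81: ✓ → 66
ticket_id=82: ✓ → 47
ticket_id=83: ✗
ticket_id=84: ✗
ticket_id=85: ✓ → 62
ticket_id=86: ✓ → 93
ticket_id=87: ✓ → 64
ticket_id=88: ✓ → 70
ticket_id=89: ✓ → 88
reopens_sum = 25 + 66 + 47 + 62 + 93 + 64 + 70 + 88 = 515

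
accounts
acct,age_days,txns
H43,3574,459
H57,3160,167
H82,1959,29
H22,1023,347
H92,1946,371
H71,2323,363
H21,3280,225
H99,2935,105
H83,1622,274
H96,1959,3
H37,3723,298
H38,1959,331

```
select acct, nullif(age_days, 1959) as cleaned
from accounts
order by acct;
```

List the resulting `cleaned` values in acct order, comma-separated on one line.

3280, 1023, 3723, NULL, 3574, 3160, 2323, NULL, 1622, 1946, NULL, 2935

acct=H21: age_days=3280 vs 1959: differ → 3280
acct=H22: age_days=1023 vs 1959: differ → 1023
acct=H37: age_days=3723 vs 1959: differ → 3723
acct=H38: age_days=1959 vs 1959: equal → NULL
acct=H43: age_days=3574 vs 1959: differ → 3574
acct=H57: age_days=3160 vs 1959: differ → 3160
acct=H71: age_days=2323 vs 1959: differ → 2323
acct=H82: age_days=1959 vs 1959: equal → NULL
acct=H83: age_days=1622 vs 1959: differ → 1622
acct=H92: age_days=1946 vs 1959: differ → 1946
acct=H96: age_days=1959 vs 1959: equal → NULL
acct=H99: age_days=2935 vs 1959: differ → 2935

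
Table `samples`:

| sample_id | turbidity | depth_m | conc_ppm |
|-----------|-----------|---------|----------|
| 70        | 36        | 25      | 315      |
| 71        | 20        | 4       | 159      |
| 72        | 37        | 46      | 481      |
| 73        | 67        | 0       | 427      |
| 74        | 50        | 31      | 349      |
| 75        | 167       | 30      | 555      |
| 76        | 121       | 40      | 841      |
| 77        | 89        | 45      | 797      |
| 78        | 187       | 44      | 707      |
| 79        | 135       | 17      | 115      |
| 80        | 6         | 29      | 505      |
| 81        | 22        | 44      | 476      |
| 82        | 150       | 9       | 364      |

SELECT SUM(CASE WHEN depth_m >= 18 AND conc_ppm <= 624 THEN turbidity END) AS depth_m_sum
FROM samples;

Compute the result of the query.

sample_id=70: ✓ → 36
sample_id=71: ✗
sample_id=72: ✓ → 37
sample_id=73: ✗
sample_id=74: ✓ → 50
sample_id=75: ✓ → 167
sample_id=76: ✗
sample_id=77: ✗
sample_id=78: ✗
sample_id=79: ✗
sample_id=80: ✓ → 6
sample_id=81: ✓ → 22
sample_id=82: ✗
depth_m_sum = 36 + 37 + 50 + 167 + 6 + 22 = 318

318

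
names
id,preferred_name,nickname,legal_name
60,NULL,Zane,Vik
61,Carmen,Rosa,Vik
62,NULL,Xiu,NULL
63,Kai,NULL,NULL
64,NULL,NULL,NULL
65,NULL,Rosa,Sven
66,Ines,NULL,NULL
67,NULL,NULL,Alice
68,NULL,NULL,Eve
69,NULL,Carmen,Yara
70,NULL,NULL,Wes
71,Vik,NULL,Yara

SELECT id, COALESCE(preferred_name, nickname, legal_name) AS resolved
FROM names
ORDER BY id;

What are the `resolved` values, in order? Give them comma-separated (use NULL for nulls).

id=60: preferred_name=NULL, nickname=Zane → Zane
id=61: preferred_name=Carmen → Carmen
id=62: preferred_name=NULL, nickname=Xiu → Xiu
id=63: preferred_name=Kai → Kai
id=64: preferred_name=NULL, nickname=NULL, legal_name=NULL (all NULL) → NULL
id=65: preferred_name=NULL, nickname=Rosa → Rosa
id=66: preferred_name=Ines → Ines
id=67: preferred_name=NULL, nickname=NULL, legal_name=Alice → Alice
id=68: preferred_name=NULL, nickname=NULL, legal_name=Eve → Eve
id=69: preferred_name=NULL, nickname=Carmen → Carmen
id=70: preferred_name=NULL, nickname=NULL, legal_name=Wes → Wes
id=71: preferred_name=Vik → Vik

Zane, Carmen, Xiu, Kai, NULL, Rosa, Ines, Alice, Eve, Carmen, Wes, Vik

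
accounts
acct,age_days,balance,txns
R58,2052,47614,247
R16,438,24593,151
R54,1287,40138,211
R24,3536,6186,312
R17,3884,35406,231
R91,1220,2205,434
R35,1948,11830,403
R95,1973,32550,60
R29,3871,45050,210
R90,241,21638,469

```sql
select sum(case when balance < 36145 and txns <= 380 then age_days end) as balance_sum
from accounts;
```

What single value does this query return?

acct=R58: ✗
acct=R16: ✓ → 438
acct=R54: ✗
acct=R24: ✓ → 3536
acct=R17: ✓ → 3884
acct=R91: ✗
acct=R35: ✗
acct=R95: ✓ → 1973
acct=R29: ✗
acct=R90: ✗
balance_sum = 438 + 3536 + 3884 + 1973 = 9831

9831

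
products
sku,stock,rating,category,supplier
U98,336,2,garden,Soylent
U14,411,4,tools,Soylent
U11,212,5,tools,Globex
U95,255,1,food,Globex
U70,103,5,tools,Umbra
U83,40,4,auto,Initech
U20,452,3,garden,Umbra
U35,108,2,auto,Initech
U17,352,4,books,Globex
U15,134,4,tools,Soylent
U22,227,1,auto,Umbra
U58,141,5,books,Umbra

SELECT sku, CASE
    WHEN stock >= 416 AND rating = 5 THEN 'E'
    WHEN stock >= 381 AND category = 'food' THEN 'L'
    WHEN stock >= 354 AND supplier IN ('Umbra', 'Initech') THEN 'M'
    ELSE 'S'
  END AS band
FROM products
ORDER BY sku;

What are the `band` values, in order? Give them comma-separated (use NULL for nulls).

sku=U11: ELSE → S
sku=U14: ELSE → S
sku=U15: ELSE → S
sku=U17: ELSE → S
sku=U20: stock >= 354 AND supplier IN ('Umbra', 'Initech') → M
sku=U22: ELSE → S
sku=U35: ELSE → S
sku=U58: ELSE → S
sku=U70: ELSE → S
sku=U83: ELSE → S
sku=U95: ELSE → S
sku=U98: ELSE → S

S, S, S, S, M, S, S, S, S, S, S, S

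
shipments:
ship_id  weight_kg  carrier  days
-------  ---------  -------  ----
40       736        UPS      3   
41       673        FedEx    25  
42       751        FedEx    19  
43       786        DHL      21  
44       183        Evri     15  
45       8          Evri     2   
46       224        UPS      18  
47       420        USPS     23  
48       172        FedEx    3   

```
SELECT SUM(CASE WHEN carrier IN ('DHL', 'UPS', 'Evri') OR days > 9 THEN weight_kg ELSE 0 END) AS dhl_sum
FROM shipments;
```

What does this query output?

ship_id=40: ✓ → 736
ship_id=41: ✓ → 673
ship_id=42: ✓ → 751
ship_id=43: ✓ → 786
ship_id=44: ✓ → 183
ship_id=45: ✓ → 8
ship_id=46: ✓ → 224
ship_id=47: ✓ → 420
ship_id=48: ✗
dhl_sum = 736 + 673 + 751 + 786 + 183 + 8 + 224 + 420 = 3781

3781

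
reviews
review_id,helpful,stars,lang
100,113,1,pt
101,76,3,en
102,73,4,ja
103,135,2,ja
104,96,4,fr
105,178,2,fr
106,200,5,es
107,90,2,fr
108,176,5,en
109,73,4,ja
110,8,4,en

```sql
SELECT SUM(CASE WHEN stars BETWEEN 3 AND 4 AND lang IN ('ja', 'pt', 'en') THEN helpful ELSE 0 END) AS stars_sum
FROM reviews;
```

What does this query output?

230

review_id=100: ✗
review_id=101: ✓ → 76
review_id=102: ✓ → 73
review_id=103: ✗
review_id=104: ✗
review_id=105: ✗
review_id=106: ✗
review_id=107: ✗
review_id=108: ✗
review_id=109: ✓ → 73
review_id=110: ✓ → 8
stars_sum = 76 + 73 + 73 + 8 = 230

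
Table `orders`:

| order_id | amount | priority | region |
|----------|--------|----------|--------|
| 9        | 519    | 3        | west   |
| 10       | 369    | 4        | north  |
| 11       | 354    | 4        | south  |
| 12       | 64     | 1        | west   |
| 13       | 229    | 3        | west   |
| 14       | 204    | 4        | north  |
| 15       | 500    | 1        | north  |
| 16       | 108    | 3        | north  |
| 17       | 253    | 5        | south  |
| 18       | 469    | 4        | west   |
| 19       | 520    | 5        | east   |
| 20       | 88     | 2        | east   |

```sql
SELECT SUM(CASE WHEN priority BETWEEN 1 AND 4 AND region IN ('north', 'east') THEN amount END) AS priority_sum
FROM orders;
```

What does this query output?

1269

order_id=9: ✗
order_id=10: ✓ → 369
order_id=11: ✗
order_id=12: ✗
order_id=13: ✗
order_id=14: ✓ → 204
order_id=15: ✓ → 500
order_id=16: ✓ → 108
order_id=17: ✗
order_id=18: ✗
order_id=19: ✗
order_id=20: ✓ → 88
priority_sum = 369 + 204 + 500 + 108 + 88 = 1269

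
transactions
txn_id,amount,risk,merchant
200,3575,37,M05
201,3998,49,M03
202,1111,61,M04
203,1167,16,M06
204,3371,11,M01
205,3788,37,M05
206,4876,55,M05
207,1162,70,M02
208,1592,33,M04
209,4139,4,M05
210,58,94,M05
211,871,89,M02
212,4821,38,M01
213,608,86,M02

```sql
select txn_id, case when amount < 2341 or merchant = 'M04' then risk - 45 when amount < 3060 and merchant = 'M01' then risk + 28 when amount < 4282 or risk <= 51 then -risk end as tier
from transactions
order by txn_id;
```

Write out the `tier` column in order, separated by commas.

-37, -49, 16, -29, -11, -37, NULL, 25, -12, -4, 49, 44, -38, 41

txn_id=200: amount < 4282 or risk <= 51 → -37
txn_id=201: amount < 4282 or risk <= 51 → -49
txn_id=202: amount < 2341 or merchant = 'M04' → 16
txn_id=203: amount < 2341 or merchant = 'M04' → -29
txn_id=204: amount < 4282 or risk <= 51 → -11
txn_id=205: amount < 4282 or risk <= 51 → -37
txn_id=206: (no match → NULL) → NULL
txn_id=207: amount < 2341 or merchant = 'M04' → 25
txn_id=208: amount < 2341 or merchant = 'M04' → -12
txn_id=209: amount < 4282 or risk <= 51 → -4
txn_id=210: amount < 2341 or merchant = 'M04' → 49
txn_id=211: amount < 2341 or merchant = 'M04' → 44
txn_id=212: amount < 4282 or risk <= 51 → -38
txn_id=213: amount < 2341 or merchant = 'M04' → 41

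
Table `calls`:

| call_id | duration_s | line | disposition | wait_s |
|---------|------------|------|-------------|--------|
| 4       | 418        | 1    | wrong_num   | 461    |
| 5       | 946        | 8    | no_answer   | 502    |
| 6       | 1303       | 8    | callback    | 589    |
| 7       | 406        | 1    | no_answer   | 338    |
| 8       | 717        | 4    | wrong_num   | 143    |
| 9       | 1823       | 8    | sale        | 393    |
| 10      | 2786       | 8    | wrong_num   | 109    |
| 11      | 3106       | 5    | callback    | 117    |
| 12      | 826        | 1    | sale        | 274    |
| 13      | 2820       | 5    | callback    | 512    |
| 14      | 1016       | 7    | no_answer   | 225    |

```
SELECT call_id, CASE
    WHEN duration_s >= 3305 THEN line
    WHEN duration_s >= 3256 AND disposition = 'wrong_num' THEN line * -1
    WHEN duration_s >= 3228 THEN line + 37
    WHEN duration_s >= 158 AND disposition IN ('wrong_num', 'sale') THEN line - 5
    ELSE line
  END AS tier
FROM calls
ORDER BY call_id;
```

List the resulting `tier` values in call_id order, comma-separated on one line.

call_id=4: duration_s >= 158 AND disposition IN ('wrong_num', 'sale') → -4
call_id=5: ELSE → 8
call_id=6: ELSE → 8
call_id=7: ELSE → 1
call_id=8: duration_s >= 158 AND disposition IN ('wrong_num', 'sale') → -1
call_id=9: duration_s >= 158 AND disposition IN ('wrong_num', 'sale') → 3
call_id=10: duration_s >= 158 AND disposition IN ('wrong_num', 'sale') → 3
call_id=11: ELSE → 5
call_id=12: duration_s >= 158 AND disposition IN ('wrong_num', 'sale') → -4
call_id=13: ELSE → 5
call_id=14: ELSE → 7

-4, 8, 8, 1, -1, 3, 3, 5, -4, 5, 7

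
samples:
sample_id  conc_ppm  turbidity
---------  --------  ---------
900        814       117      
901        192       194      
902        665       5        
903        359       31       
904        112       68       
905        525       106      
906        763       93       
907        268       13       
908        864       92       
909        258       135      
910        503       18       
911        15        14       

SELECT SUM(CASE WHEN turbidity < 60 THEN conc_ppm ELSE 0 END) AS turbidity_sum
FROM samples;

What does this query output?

sample_id=900: ✗
sample_id=901: ✗
sample_id=902: ✓ → 665
sample_id=903: ✓ → 359
sample_id=904: ✗
sample_id=905: ✗
sample_id=906: ✗
sample_id=907: ✓ → 268
sample_id=908: ✗
sample_id=909: ✗
sample_id=910: ✓ → 503
sample_id=911: ✓ → 15
turbidity_sum = 665 + 359 + 268 + 503 + 15 = 1810

1810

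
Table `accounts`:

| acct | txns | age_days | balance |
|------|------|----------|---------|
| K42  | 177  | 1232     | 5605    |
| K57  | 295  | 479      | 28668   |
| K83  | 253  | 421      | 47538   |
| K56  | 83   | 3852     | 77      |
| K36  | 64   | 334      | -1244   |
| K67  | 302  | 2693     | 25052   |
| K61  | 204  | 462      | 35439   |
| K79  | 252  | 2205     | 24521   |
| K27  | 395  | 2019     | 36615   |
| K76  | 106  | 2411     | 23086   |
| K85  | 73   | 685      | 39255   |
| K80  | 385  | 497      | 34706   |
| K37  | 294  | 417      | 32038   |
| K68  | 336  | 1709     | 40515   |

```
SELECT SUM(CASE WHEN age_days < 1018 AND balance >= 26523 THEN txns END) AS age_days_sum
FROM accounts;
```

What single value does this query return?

acct=K42: ✗
acct=K57: ✓ → 295
acct=K83: ✓ → 253
acct=K56: ✗
acct=K36: ✗
acct=K67: ✗
acct=K61: ✓ → 204
acct=K79: ✗
acct=K27: ✗
acct=K76: ✗
acct=K85: ✓ → 73
acct=K80: ✓ → 385
acct=K37: ✓ → 294
acct=K68: ✗
age_days_sum = 295 + 253 + 204 + 73 + 385 + 294 = 1504

1504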